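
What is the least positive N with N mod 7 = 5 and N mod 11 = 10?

Since 11·2 ≡ 1 (mod 7), take x = 10 + 11·((5−10)·2 mod 7) = 10 + 11·4 = 54.
Check: 54 mod 7 = 5, 54 mod 11 = 10.

54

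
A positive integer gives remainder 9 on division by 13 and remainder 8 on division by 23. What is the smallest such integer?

100

Since 23·4 ≡ 1 (mod 13), take x = 8 + 23·((9−8)·4 mod 13) = 8 + 23·4 = 100.
Check: 100 mod 13 = 9, 100 mod 23 = 8.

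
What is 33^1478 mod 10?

9

Last digits of 3^n: 3, 9, 7, 1 (period 4).
1478 leaves remainder 2 on division by 4, so 33^1478 ends in 9.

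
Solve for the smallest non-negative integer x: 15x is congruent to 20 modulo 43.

30

15⁻¹ ≡ 23 (mod 43) because 15·23 = 345 = 8·43 + 1.
Multiplying both sides by 23: x ≡ 23·20 = 460 ≡ 30 (mod 43).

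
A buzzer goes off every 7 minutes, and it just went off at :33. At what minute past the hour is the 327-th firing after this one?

42

327·7 = 2289.
2289 − 38·60 = 9, so 2289 ≡ 9 (mod 60).
(33 + 9) mod 60 = 42.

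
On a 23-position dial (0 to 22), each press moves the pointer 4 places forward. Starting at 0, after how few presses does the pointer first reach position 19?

22

The inverse of 4 mod 23 is 6 (since 4·6 = 24 ≡ 1).
So x ≡ 6·19 = 114 ≡ 22 (mod 23).
Check: 4·22 = 88 = 3·23 + 19.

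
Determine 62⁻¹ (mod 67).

62·40 = 2480 = 37·67 + 1, so 62⁻¹ ≡ 40 (mod 67).

40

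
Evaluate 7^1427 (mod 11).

By repeated squaring mod 11: 7^1≡7, 7^2≡5, 7^4≡3, 7^8≡9, 7^16≡4, 7^32≡5, 7^64≡3, 7^128≡9, 7^256≡4, 7^512≡5, 7^1024≡3.
Since 1427 = 1 + 2 + 16 + 128 + 256 + 1024 in binary, 7^1427 ≡ 7·5·4·9·4·3 ≡ 6 (mod 11).

6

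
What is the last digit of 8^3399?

2

Last digits of 8^n: 8, 4, 2, 6 (period 4).
3399 mod 4 = 3, so the last digit matches 8^3 = 2.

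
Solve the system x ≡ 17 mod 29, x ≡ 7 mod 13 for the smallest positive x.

46

Since 13·9 ≡ 1 (mod 29), take x = 7 + 13·((17−7)·9 mod 29) = 7 + 13·3 = 46.
Check: 46 mod 29 = 17, 46 mod 13 = 7.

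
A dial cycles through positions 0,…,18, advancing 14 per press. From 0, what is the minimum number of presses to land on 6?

14

The inverse of 14 mod 19 is 15 (since 14·15 = 210 ≡ 1).
Multiplying both sides by 15: x ≡ 15·6 = 90 ≡ 14 (mod 19).
Check: 14·14 = 196 = 10·19 + 6.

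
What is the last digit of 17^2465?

7

Powers of 7 mod 10 repeat with period 4: 7, 9, 3, 1.
2465 mod 4 = 1, so the last digit matches 7^1 = 7.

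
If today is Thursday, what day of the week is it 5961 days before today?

Sunday

5961 = 851·7 + 4, so 5961 mod 7 = 4.
Thursday − 4 days → Sunday.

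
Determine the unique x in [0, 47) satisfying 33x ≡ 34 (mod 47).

11

The inverse of 33 mod 47 is 10 (since 33·10 = 330 ≡ 1).
Multiplying both sides by 10: x ≡ 10·34 = 340 ≡ 11 (mod 47).
Check: 33·11 = 363 = 7·47 + 34.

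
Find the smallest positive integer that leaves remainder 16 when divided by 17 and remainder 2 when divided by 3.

Since 3·6 ≡ 1 (mod 17), take x = 2 + 3·((16−2)·6 mod 17) = 2 + 3·16 = 50.
Check: 50 mod 17 = 16, 50 mod 3 = 2.

50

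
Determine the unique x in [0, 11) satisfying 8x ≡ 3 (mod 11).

10

The inverse of 8 mod 11 is 7 (since 8·7 = 56 ≡ 1).
So x ≡ 7·3 = 21 ≡ 10 (mod 11).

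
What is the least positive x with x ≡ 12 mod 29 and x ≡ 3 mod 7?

157

Since 7·25 ≡ 1 (mod 29), take x = 3 + 7·((12−3)·25 mod 29) = 3 + 7·22 = 157.
Check: 157 mod 29 = 12, 157 mod 7 = 3.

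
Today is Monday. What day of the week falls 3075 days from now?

Wednesday

3075 = 439·7 + 2, so 3075 mod 7 = 2.
Monday + 2 days → Wednesday.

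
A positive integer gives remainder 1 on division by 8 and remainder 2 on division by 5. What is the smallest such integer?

17

x ≡ 2 (mod 5) gives x ∈ {2, 7, 12, 17}.
The first of these with x mod 8 = 1 is 17.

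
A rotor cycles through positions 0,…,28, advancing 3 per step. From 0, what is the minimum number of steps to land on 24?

3⁻¹ ≡ 10 (mod 29) because 3·10 = 30 = 1·29 + 1.
Multiplying both sides by 10: x ≡ 10·24 = 240 ≡ 8 (mod 29).

8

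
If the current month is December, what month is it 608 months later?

August

608 mod 12 = 8 (since 50·12 = 600).
December + 8 months → August.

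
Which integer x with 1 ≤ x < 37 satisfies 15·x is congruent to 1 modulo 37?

5

15·5 = 75 = 2·37 + 1, so 15⁻¹ ≡ 5 (mod 37).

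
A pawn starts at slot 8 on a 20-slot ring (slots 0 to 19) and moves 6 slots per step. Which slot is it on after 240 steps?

8

240·6 = 1440.
1440 mod 20 = 0 (since 72·20 = 1440).
(8 + 0) mod 20 = 8.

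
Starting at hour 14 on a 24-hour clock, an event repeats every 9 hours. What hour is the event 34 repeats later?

34·9 = 306.
Dividing 306 by 24 gives quotient 12 and remainder 18.
(14 + 18) mod 24 = 8.

8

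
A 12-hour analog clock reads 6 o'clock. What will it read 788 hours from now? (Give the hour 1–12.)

788 mod 12 = 8 (since 65·12 = 780).
6 + 8 → 2 on a 12-hour dial.

2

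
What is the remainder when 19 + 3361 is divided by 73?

22

3361 mod 73 = 3 (since 46·73 = 3358).
(19 + 3) mod 73 = 22.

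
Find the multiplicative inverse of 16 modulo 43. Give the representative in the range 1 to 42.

43 = 2·16 + 11
16 = 1·11 + 5
11 = 2·5 + 1
5 = 5·1 + 0
Back-substituting gives 16·35 ≡ 1 (mod 43).

35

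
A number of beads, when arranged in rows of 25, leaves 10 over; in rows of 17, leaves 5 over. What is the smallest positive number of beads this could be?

260

x ≡ 5 (mod 17) gives x ∈ {5, 22, 39, 56, 73, 90, 107, 124, …}.
The first of these with x mod 25 = 10 is 260.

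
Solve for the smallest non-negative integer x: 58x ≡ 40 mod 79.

58⁻¹ ≡ 15 (mod 79) because 58·15 = 870 = 11·79 + 1.
Multiplying both sides by 15: x ≡ 15·40 = 600 ≡ 47 (mod 79).
Check: 58·47 = 2726 = 34·79 + 40.

47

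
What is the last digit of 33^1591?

The units digit of 33^n cycles with period 4: 3, 9, 7, 1, …
1591 mod 4 = 3, so the last digit matches 3^3 = 7.

7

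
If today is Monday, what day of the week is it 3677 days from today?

3677 mod 7 = 2 (since 525·7 = 3675).
Monday + 2 days → Wednesday.

Wednesday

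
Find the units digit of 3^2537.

3

The units digit of 3^n cycles with period 4: 3, 9, 7, 1, …
2537 leaves remainder 1 on division by 4, so 3^2537 ends in 3.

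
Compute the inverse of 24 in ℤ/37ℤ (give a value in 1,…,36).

37 = 1·24 + 13
24 = 1·13 + 11
13 = 1·11 + 2
11 = 5·2 + 1
2 = 2·1 + 0
Back-substituting gives 24·17 ≡ 1 (mod 37).

17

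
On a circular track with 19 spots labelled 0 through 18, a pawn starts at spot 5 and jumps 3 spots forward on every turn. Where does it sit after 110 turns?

110·3 = 330.
330 = 17·19 + 7, so 330 mod 19 = 7.
(5 + 7) mod 19 = 12.

12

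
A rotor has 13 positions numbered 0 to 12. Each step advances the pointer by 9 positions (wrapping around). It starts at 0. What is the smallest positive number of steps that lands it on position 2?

The inverse of 9 mod 13 is 3 (since 9·3 = 27 ≡ 1).
Multiplying both sides by 3: x ≡ 3·2 = 6 ≡ 6 (mod 13).

6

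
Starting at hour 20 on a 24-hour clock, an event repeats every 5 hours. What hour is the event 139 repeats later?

139·5 = 695.
695 = 28·24 + 23, so 695 mod 24 = 23.
(20 + 23) mod 24 = 19.

19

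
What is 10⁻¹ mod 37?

37 = 3·10 + 7
10 = 1·7 + 3
7 = 2·3 + 1
3 = 3·1 + 0
Back-substituting gives 10·26 ≡ 1 (mod 37).

26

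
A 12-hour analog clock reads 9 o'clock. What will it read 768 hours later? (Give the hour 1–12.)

768 − 64·12 = 0, so 768 ≡ 0 (mod 12).
9 + 0 → 9 on a 12-hour dial.

9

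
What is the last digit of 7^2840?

Last digits of 7^n: 7, 9, 3, 1 (period 4).
2840 leaves remainder 0 on division by 4, so 7^2840 ends in 1.

1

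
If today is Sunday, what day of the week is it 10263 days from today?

Monday

10263 mod 7 = 1 (since 1466·7 = 10262).
Sunday + 1 day → Monday.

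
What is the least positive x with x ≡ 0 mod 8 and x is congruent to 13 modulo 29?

Since 29·5 ≡ 1 (mod 8), take x = 13 + 29·((0−13)·5 mod 8) = 13 + 29·7 = 216.
Check: 216 mod 8 = 0, 216 mod 29 = 13.

216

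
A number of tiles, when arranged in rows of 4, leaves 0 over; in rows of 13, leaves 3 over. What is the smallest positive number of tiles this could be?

Since 13·1 ≡ 1 (mod 4), take x = 3 + 13·((0−3)·1 mod 4) = 3 + 13·1 = 16.
Check: 16 mod 4 = 0, 16 mod 13 = 3.

16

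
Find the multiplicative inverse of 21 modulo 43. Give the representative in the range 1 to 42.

41

43 = 2·21 + 1
21 = 21·1 + 0
Back-substituting gives 21·41 ≡ 1 (mod 43).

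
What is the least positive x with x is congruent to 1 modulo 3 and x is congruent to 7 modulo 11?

Since 11·2 ≡ 1 (mod 3), take x = 7 + 11·((1−7)·2 mod 3) = 7 + 11·0 = 7.
Check: 7 mod 3 = 1, 7 mod 11 = 7.

7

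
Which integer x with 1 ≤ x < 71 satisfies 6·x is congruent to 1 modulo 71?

12

6·12 = 72 = 1·71 + 1, so 6⁻¹ ≡ 12 (mod 71).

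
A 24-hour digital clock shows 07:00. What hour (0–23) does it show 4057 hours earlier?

4057 − 169·24 = 1, so 4057 ≡ 1 (mod 24).
(7 − 1) mod 24 = 6.

6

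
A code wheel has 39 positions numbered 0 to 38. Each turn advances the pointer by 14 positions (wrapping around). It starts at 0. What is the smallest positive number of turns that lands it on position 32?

19

14⁻¹ ≡ 14 (mod 39) because 14·14 = 196 = 5·39 + 1.
So x ≡ 14·32 = 448 ≡ 19 (mod 39).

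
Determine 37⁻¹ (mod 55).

37·3 = 111 = 2·55 + 1, so 37⁻¹ ≡ 3 (mod 55).

3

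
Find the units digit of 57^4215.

3

Last digits of 7^n: 7, 9, 3, 1 (period 4).
4215 leaves remainder 3 on division by 4, so 57^4215 ends in 3.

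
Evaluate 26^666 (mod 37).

1

By repeated squaring mod 37: 26^1≡26, 26^2≡10, 26^4≡26, 26^8≡10, 26^16≡26, 26^32≡10, 26^64≡26, 26^128≡10, 26^256≡26, 26^512≡10.
Since 666 = 2 + 8 + 16 + 128 + 512 in binary, 26^666 ≡ 10·10·26·10·10 ≡ 1 (mod 37).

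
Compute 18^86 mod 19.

By repeated squaring mod 19: 18^1≡18, 18^2≡1, 18^4≡1, 18^8≡1, 18^16≡1, 18^32≡1, 18^64≡1.
Since 86 = 2 + 4 + 16 + 64 in binary, 18^86 ≡ 1·1·1·1 ≡ 1 (mod 19).

1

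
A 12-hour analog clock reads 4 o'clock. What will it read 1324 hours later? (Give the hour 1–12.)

1324 − 110·12 = 4, so 1324 ≡ 4 (mod 12).
4 + 4 → 8 on a 12-hour dial.

8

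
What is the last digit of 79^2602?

1

Last digits of 9^n: 9, 1 (period 2).
2602 mod 2 = 0, so the last digit matches 9^2 = 1.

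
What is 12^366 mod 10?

Last digits of 2^n: 2, 4, 8, 6 (period 4).
366 mod 4 = 2, so the last digit matches 2^2 = 4.

4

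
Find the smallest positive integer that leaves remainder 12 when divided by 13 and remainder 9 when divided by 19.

142

x ≡ 12 (mod 13) gives x ∈ {12, 25, 38, 51, 64, 77, 90, 103, …}.
The first of these with x mod 19 = 9 is 142.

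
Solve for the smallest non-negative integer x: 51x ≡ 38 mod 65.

53

The inverse of 51 mod 65 is 51 (since 51·51 = 2601 ≡ 1).
So x ≡ 51·38 = 1938 ≡ 53 (mod 65).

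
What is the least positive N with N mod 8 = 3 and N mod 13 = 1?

27

Since 13·5 ≡ 1 (mod 8), take x = 1 + 13·((3−1)·5 mod 8) = 1 + 13·2 = 27.
Check: 27 mod 8 = 3, 27 mod 13 = 1.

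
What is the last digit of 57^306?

Powers of 7 mod 10 repeat with period 4: 7, 9, 3, 1.
306 mod 4 = 2, so the last digit matches 7^2 = 9.

9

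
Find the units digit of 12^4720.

6

Last digits of 2^n: 2, 4, 8, 6 (period 4).
4720 mod 4 = 0, so the last digit matches 2^4 = 6.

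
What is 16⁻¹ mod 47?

16·3 = 48 = 1·47 + 1, so 16⁻¹ ≡ 3 (mod 47).

3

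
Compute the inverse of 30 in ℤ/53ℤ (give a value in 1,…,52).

53 = 1·30 + 23
30 = 1·23 + 7
23 = 3·7 + 2
7 = 3·2 + 1
2 = 2·1 + 0
Back-substituting gives 30·23 ≡ 1 (mod 53).

23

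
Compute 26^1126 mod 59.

4

Successive squares of 26 mod 59: 26^1≡26, 26^2≡27, 26^4≡21, 26^8≡28, 26^16≡17, 26^32≡53, 26^64≡36, 26^128≡57, 26^256≡4, 26^512≡16, 26^1024≡20.
1126 = 2 + 4 + 32 + 64 + 1024, so 26^1126 ≡ 27·21·53·36·20 ≡ 4 (mod 59).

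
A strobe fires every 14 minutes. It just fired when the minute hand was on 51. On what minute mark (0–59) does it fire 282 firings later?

39

282·14 = 3948.
Dividing 3948 by 60 gives quotient 65 and remainder 48.
(51 + 48) mod 60 = 39.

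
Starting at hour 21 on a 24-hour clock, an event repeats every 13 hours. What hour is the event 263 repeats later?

263·13 = 3419.
Dividing 3419 by 24 gives quotient 142 and remainder 11.
(21 + 11) mod 24 = 8.

8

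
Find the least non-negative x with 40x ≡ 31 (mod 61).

The inverse of 40 mod 61 is 29 (since 40·29 = 1160 ≡ 1).
Multiplying both sides by 29: x ≡ 29·31 = 899 ≡ 45 (mod 61).

45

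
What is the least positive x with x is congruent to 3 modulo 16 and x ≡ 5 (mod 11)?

Since 11·3 ≡ 1 (mod 16), take x = 5 + 11·((3−5)·3 mod 16) = 5 + 11·10 = 115.
Check: 115 mod 16 = 3, 115 mod 11 = 5.

115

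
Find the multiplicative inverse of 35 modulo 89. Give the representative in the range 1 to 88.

89 = 2·35 + 19
35 = 1·19 + 16
19 = 1·16 + 3
16 = 5·3 + 1
3 = 3·1 + 0
Back-substituting gives 35·28 ≡ 1 (mod 89).

28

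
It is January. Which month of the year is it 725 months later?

Dividing 725 by 12 gives quotient 60 and remainder 5.
January + 5 months → June.

June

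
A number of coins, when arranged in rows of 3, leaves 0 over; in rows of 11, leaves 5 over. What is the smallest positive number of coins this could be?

27

Since 11·2 ≡ 1 (mod 3), take x = 5 + 11·((0−5)·2 mod 3) = 5 + 11·2 = 27.
Check: 27 mod 3 = 0, 27 mod 11 = 5.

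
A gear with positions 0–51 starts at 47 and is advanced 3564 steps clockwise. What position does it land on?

23

Dividing 3564 by 52 gives quotient 68 and remainder 28.
(47 + 28) mod 52 = 23.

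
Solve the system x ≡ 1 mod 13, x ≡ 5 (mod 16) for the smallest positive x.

x ≡ 1 (mod 13) gives x ∈ {1, 14, 27, 40, 53}.
The first of these with x mod 16 = 5 is 53.

53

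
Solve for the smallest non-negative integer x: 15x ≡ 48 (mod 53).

35

The inverse of 15 mod 53 is 46 (since 15·46 = 690 ≡ 1).
So x ≡ 46·48 = 2208 ≡ 35 (mod 53).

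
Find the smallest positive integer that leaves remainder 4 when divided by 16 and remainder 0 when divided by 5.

x ≡ 0 (mod 5) gives x ∈ {0, 5, 10, 15, 20}.
The first of these with x mod 16 = 4 is 20.

20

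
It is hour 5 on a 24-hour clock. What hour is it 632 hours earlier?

21

632 = 26·24 + 8, so 632 mod 24 = 8.
(5 − 8) mod 24 = 21.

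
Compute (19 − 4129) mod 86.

4129 − 48·86 = 1, so 4129 ≡ 1 (mod 86).
(19 − 1) mod 86 = 18.

18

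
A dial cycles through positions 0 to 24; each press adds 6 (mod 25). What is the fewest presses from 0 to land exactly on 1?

21

6·21 = 126 = 5·25 + 1, so 6⁻¹ ≡ 21 (mod 25).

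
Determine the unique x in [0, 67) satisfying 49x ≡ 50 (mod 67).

27

49⁻¹ ≡ 26 (mod 67) because 49·26 = 1274 = 19·67 + 1.
Multiplying both sides by 26: x ≡ 26·50 = 1300 ≡ 27 (mod 67).
Check: 49·27 = 1323 = 19·67 + 50.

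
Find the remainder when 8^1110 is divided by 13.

12

Square-and-reduce mod 13: 8^1≡8, 8^2≡12, 8^4≡1, 8^8≡1, 8^16≡1, 8^32≡1, 8^64≡1, 8^128≡1, 8^256≡1, 8^512≡1, 8^1024≡1.
Since 1110 = 2 + 4 + 16 + 64 + 1024 in binary, 8^1110 ≡ 12·1·1·1·1 ≡ 12 (mod 13).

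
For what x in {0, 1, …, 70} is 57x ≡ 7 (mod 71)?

35

The inverse of 57 mod 71 is 5 (since 57·5 = 285 ≡ 1).
So x ≡ 5·7 = 35 ≡ 35 (mod 71).
Check: 57·35 = 1995 = 28·71 + 7.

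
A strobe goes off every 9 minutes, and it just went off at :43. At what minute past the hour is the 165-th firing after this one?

28

165·9 = 1485.
Dividing 1485 by 60 gives quotient 24 and remainder 45.
(43 + 45) mod 60 = 28.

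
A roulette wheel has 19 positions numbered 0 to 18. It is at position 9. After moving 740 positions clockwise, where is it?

740 mod 19 = 18 (since 38·19 = 722).
(9 + 18) mod 19 = 8.

8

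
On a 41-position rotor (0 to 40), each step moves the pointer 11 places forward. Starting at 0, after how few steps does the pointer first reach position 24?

The inverse of 11 mod 41 is 15 (since 11·15 = 165 ≡ 1).
Multiplying both sides by 15: x ≡ 15·24 = 360 ≡ 32 (mod 41).
Check: 11·32 = 352 = 8·41 + 24.

32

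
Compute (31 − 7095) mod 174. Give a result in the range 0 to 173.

7095 − 40·174 = 135, so 7095 ≡ 135 (mod 174).
(31 − 135) mod 174 = 70.

70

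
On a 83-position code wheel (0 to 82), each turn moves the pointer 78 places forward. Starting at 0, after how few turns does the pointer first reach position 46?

78⁻¹ ≡ 33 (mod 83) because 78·33 = 2574 = 31·83 + 1.
So x ≡ 33·46 = 1518 ≡ 24 (mod 83).
Check: 78·24 = 1872 = 22·83 + 46.

24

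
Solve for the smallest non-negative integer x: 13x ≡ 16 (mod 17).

13

The inverse of 13 mod 17 is 4 (since 13·4 = 52 ≡ 1).
So x ≡ 4·16 = 64 ≡ 13 (mod 17).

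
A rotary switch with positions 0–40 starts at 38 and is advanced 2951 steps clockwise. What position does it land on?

Dividing 2951 by 41 gives quotient 71 and remainder 40.
(38 + 40) mod 41 = 37.

37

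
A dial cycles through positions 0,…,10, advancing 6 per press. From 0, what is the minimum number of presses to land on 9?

7

6⁻¹ ≡ 2 (mod 11) because 6·2 = 12 = 1·11 + 1.
Multiplying both sides by 2: x ≡ 2·9 = 18 ≡ 7 (mod 11).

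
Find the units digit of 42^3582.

The units digit of 42^n cycles with period 4: 2, 4, 8, 6, …
3582 mod 4 = 2, so the last digit matches 2^2 = 4.

4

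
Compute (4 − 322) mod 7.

4

322 = 46·7 + 0, so 322 mod 7 = 0.
(4 − 0) mod 7 = 4.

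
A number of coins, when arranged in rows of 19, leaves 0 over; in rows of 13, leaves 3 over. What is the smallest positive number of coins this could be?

x ≡ 3 (mod 13) gives x ∈ {3, 16, 29, 42, 55, 68, 81, 94, …}.
The first of these with x mod 19 = 0 is 133.

133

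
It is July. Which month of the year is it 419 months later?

Dividing 419 by 12 gives quotient 34 and remainder 11.
July + 11 months → June.

June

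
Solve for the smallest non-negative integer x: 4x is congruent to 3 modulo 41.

4⁻¹ ≡ 31 (mod 41) because 4·31 = 124 = 3·41 + 1.
So x ≡ 31·3 = 93 ≡ 11 (mod 41).

11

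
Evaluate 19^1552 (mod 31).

7

Successive squares of 19 mod 31: 19^1≡19, 19^2≡20, 19^4≡28, 19^8≡9, 19^16≡19, 19^32≡20, 19^64≡28, 19^128≡9, 19^256≡19, 19^512≡20, 19^1024≡28.
1552 = 16 + 512 + 1024, so 19^1552 ≡ 19·20·28 ≡ 7 (mod 31).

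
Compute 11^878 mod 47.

24

Square-and-reduce mod 47: 11^1≡11, 11^2≡27, 11^4≡24, 11^8≡12, 11^16≡3, 11^32≡9, 11^64≡34, 11^128≡28, 11^256≡32, 11^512≡37.
878 = 2 + 4 + 8 + 32 + 64 + 256 + 512, so 11^878 ≡ 27·24·12·9·34·32·37 ≡ 24 (mod 47).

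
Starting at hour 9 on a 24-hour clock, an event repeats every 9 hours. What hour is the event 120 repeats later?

9

120·9 = 1080.
1080 = 45·24 + 0, so 1080 mod 24 = 0.
(9 + 0) mod 24 = 9.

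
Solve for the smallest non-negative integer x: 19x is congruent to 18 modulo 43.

19⁻¹ ≡ 34 (mod 43) because 19·34 = 646 = 15·43 + 1.
So x ≡ 34·18 = 612 ≡ 10 (mod 43).
Check: 19·10 = 190 = 4·43 + 18.

10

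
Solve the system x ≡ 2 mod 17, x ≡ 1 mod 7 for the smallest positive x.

x ≡ 1 (mod 7) gives x ∈ {1, 8, 15, 22, 29, 36}.
The first of these with x mod 17 = 2 is 36.

36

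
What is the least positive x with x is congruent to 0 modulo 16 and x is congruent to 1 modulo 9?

x ≡ 1 (mod 9) gives x ∈ {1, 10, 19, 28, 37, 46, 55, 64}.
The first of these with x mod 16 = 0 is 64.

64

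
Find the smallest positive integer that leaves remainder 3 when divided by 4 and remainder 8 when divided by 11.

19

x ≡ 3 (mod 4) gives x ∈ {3, 7, 11, 15, 19}.
The first of these with x mod 11 = 8 is 19.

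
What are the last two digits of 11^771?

11

Successive squares of 11 mod 100: 11^1≡11, 11^2≡21, 11^4≡41, 11^8≡81, 11^16≡61, 11^32≡21, 11^64≡41, 11^128≡81, 11^256≡61, 11^512≡21.
Since 771 = 1 + 2 + 256 + 512 in binary, 11^771 ≡ 11·21·61·21 ≡ 11 (mod 100).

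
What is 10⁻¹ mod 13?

13 = 1·10 + 3
10 = 3·3 + 1
3 = 3·1 + 0
Back-substituting gives 10·4 ≡ 1 (mod 13).

4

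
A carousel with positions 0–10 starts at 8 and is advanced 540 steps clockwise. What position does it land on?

Dividing 540 by 11 gives quotient 49 and remainder 1.
(8 + 1) mod 11 = 9.

9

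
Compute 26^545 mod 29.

By repeated squaring mod 29: 26^1≡26, 26^2≡9, 26^4≡23, 26^8≡7, 26^16≡20, 26^32≡23, 26^64≡7, 26^128≡20, 26^256≡23, 26^512≡7.
Since 545 = 1 + 32 + 512 in binary, 26^545 ≡ 26·23·7 ≡ 10 (mod 29).

10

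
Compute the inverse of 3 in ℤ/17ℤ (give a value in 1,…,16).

3·6 = 18 = 1·17 + 1, so 3⁻¹ ≡ 6 (mod 17).

6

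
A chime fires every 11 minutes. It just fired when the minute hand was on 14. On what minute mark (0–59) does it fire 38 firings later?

12

38·11 = 418.
418 − 6·60 = 58, so 418 ≡ 58 (mod 60).
(14 + 58) mod 60 = 12.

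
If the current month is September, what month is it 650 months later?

November

650 = 54·12 + 2, so 650 mod 12 = 2.
September + 2 months → November.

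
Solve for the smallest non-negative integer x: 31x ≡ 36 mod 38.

31⁻¹ ≡ 27 (mod 38) because 31·27 = 837 = 22·38 + 1.
Multiplying both sides by 27: x ≡ 27·36 = 972 ≡ 22 (mod 38).

22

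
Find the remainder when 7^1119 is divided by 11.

8

By repeated squaring mod 11: 7^1≡7, 7^2≡5, 7^4≡3, 7^8≡9, 7^16≡4, 7^32≡5, 7^64≡3, 7^128≡9, 7^256≡4, 7^512≡5, 7^1024≡3.
1119 = 1 + 2 + 4 + 8 + 16 + 64 + 1024, so 7^1119 ≡ 7·5·3·9·4·3·3 ≡ 8 (mod 11).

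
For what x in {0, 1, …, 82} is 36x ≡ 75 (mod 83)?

The inverse of 36 mod 83 is 30 (since 36·30 = 1080 ≡ 1).
Multiplying both sides by 30: x ≡ 30·75 = 2250 ≡ 9 (mod 83).
Check: 36·9 = 324 = 3·83 + 75.

9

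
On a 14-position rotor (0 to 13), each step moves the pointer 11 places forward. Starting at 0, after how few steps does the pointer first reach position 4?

The inverse of 11 mod 14 is 9 (since 11·9 = 99 ≡ 1).
So x ≡ 9·4 = 36 ≡ 8 (mod 14).

8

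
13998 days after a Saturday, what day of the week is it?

Thursday

Dividing 13998 by 7 gives quotient 1999 and remainder 5.
Saturday + 5 days → Thursday.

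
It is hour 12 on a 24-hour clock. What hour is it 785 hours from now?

Dividing 785 by 24 gives quotient 32 and remainder 17.
(12 + 17) mod 24 = 5.

5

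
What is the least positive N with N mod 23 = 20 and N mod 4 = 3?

43

x ≡ 3 (mod 4) gives x ∈ {3, 7, 11, 15, 19, 23, 27, 31, …}.
The first of these with x mod 23 = 20 is 43.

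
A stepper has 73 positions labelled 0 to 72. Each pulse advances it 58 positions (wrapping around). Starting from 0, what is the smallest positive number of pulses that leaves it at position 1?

73 = 1·58 + 15
58 = 3·15 + 13
15 = 1·13 + 2
13 = 6·2 + 1
2 = 2·1 + 0
Back-substituting gives 58·34 ≡ 1 (mod 73).

34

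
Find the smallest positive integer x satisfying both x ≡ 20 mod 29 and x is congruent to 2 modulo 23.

x ≡ 2 (mod 23) gives x ∈ {2, 25, 48, 71, 94, 117, 140, 163, …}.
The first of these with x mod 29 = 20 is 600.

600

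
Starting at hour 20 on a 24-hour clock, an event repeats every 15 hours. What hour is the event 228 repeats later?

228·15 = 3420.
Dividing 3420 by 24 gives quotient 142 and remainder 12.
(20 + 12) mod 24 = 8.

8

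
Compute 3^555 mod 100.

By repeated squaring mod 100: 3^1≡3, 3^2≡9, 3^4≡81, 3^8≡61, 3^16≡21, 3^32≡41, 3^64≡81, 3^128≡61, 3^256≡21, 3^512≡41.
555 = 1 + 2 + 8 + 32 + 512, so 3^555 ≡ 3·9·61·41·41 ≡ 7 (mod 100).

7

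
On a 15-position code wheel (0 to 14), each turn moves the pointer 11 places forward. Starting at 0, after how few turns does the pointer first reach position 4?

14

The inverse of 11 mod 15 is 11 (since 11·11 = 121 ≡ 1).
So x ≡ 11·4 = 44 ≡ 14 (mod 15).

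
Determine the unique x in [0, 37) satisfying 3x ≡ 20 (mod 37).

19

The inverse of 3 mod 37 is 25 (since 3·25 = 75 ≡ 1).
So x ≡ 25·20 = 500 ≡ 19 (mod 37).
Check: 3·19 = 57 = 1·37 + 20.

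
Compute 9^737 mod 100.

69

By repeated squaring mod 100: 9^1≡9, 9^2≡81, 9^4≡61, 9^8≡21, 9^16≡41, 9^32≡81, 9^64≡61, 9^128≡21, 9^256≡41, 9^512≡81.
Since 737 = 1 + 32 + 64 + 128 + 512 in binary, 9^737 ≡ 9·81·61·21·81 ≡ 69 (mod 100).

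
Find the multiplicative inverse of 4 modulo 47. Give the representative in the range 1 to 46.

12

47 = 11·4 + 3
4 = 1·3 + 1
3 = 3·1 + 0
Back-substituting gives 4·12 ≡ 1 (mod 47).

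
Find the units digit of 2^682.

Last digits of 2^n: 2, 4, 8, 6 (period 4).
682 mod 4 = 2, so the last digit matches 2^2 = 4.

4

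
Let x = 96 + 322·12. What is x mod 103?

322·12 = 3864.
3864 mod 103 = 53 (since 37·103 = 3811).
(96 + 53) mod 103 = 46.

46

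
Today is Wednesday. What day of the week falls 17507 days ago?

17507 = 2501·7 + 0, so 17507 mod 7 = 0.
Wednesday − 0 days → Wednesday.

Wednesday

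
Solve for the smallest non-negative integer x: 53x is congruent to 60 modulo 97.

78

53⁻¹ ≡ 11 (mod 97) because 53·11 = 583 = 6·97 + 1.
So x ≡ 11·60 = 660 ≡ 78 (mod 97).
Check: 53·78 = 4134 = 42·97 + 60.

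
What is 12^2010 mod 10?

Powers of 2 mod 10 repeat with period 4: 2, 4, 8, 6.
2010 leaves remainder 2 on division by 4, so 12^2010 ends in 4.

4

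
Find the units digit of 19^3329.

Powers of 9 mod 10 repeat with period 2: 9, 1.
3329 mod 2 = 1, so the last digit matches 9^1 = 9.

9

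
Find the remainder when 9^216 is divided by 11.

By repeated squaring mod 11: 9^1≡9, 9^2≡4, 9^4≡5, 9^8≡3, 9^16≡9, 9^32≡4, 9^64≡5, 9^128≡3.
216 = 8 + 16 + 64 + 128, so 9^216 ≡ 3·9·5·3 ≡ 9 (mod 11).

9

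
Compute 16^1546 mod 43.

35

Square-and-reduce mod 43: 16^1≡16, 16^2≡41, 16^4≡4, 16^8≡16, 16^16≡41, 16^32≡4, 16^64≡16, 16^128≡41, 16^256≡4, 16^512≡16, 16^1024≡41.
1546 = 2 + 8 + 512 + 1024, so 16^1546 ≡ 41·16·16·41 ≡ 35 (mod 43).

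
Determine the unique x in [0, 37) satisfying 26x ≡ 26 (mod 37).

1

The inverse of 26 mod 37 is 10 (since 26·10 = 260 ≡ 1).
Multiplying both sides by 10: x ≡ 10·26 = 260 ≡ 1 (mod 37).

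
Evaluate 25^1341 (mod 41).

25

Square-and-reduce mod 41: 25^1≡25, 25^2≡10, 25^4≡18, 25^8≡37, 25^16≡16, 25^32≡10, 25^64≡18, 25^128≡37, 25^256≡16, 25^512≡10, 25^1024≡18.
1341 = 1 + 4 + 8 + 16 + 32 + 256 + 1024, so 25^1341 ≡ 25·18·37·16·10·16·18 ≡ 25 (mod 41).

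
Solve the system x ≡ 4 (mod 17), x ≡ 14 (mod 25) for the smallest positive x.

89

x ≡ 4 (mod 17) gives x ∈ {4, 21, 38, 55, 72, 89}.
The first of these with x mod 25 = 14 is 89.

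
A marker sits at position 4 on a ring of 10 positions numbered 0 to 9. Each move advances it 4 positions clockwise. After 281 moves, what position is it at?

281·4 = 1124.
1124 mod 10 = 4 (since 112·10 = 1120).
(4 + 4) mod 10 = 8.

8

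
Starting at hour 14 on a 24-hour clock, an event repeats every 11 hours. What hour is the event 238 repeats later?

238·11 = 2618.
Dividing 2618 by 24 gives quotient 109 and remainder 2.
(14 + 2) mod 24 = 16.

16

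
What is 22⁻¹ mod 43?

2

43 = 1·22 + 21
22 = 1·21 + 1
21 = 21·1 + 0
Back-substituting gives 22·2 ≡ 1 (mod 43).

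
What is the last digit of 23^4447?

7

The units digit of 23^n cycles with period 4: 3, 9, 7, 1, …
4447 mod 4 = 3, so the last digit matches 3^3 = 7.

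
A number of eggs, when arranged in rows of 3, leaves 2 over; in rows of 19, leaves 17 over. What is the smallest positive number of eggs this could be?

17

Since 19·1 ≡ 1 (mod 3), take x = 17 + 19·((2−17)·1 mod 3) = 17 + 19·0 = 17.
Check: 17 mod 3 = 2, 17 mod 19 = 17.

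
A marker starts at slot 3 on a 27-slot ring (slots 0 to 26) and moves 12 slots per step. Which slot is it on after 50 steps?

50·12 = 600.
600 = 22·27 + 6, so 600 mod 27 = 6.
(3 + 6) mod 27 = 9.

9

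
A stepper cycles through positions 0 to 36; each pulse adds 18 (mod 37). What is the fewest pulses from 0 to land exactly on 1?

35

18·35 = 630 = 17·37 + 1, so 18⁻¹ ≡ 35 (mod 37).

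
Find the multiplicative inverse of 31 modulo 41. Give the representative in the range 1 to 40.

41 = 1·31 + 10
31 = 3·10 + 1
10 = 10·1 + 0
Back-substituting gives 31·4 ≡ 1 (mod 41).

4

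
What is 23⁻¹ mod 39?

39 = 1·23 + 16
23 = 1·16 + 7
16 = 2·7 + 2
7 = 3·2 + 1
2 = 2·1 + 0
Back-substituting gives 23·17 ≡ 1 (mod 39).

17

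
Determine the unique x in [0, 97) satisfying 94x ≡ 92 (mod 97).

94⁻¹ ≡ 32 (mod 97) because 94·32 = 3008 = 31·97 + 1.
So x ≡ 32·92 = 2944 ≡ 34 (mod 97).
Check: 94·34 = 3196 = 32·97 + 92.

34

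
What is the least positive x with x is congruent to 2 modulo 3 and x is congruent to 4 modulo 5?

x ≡ 2 (mod 3) gives x ∈ {2, 5, 8, 11, 14}.
The first of these with x mod 5 = 4 is 14.

14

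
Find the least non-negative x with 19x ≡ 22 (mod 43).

17

The inverse of 19 mod 43 is 34 (since 19·34 = 646 ≡ 1).
Multiplying both sides by 34: x ≡ 34·22 = 748 ≡ 17 (mod 43).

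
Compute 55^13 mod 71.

65

By repeated squaring mod 71: 55^1≡55, 55^2≡43, 55^4≡3, 55^8≡9.
13 = 1 + 4 + 8, so 55^13 ≡ 55·3·9 ≡ 65 (mod 71).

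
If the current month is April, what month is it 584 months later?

December

584 = 48·12 + 8, so 584 mod 12 = 8.
April + 8 months → December.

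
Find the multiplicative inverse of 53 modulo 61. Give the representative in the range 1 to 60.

38

61 = 1·53 + 8
53 = 6·8 + 5
8 = 1·5 + 3
5 = 1·3 + 2
3 = 1·2 + 1
2 = 2·1 + 0
Back-substituting gives 53·38 ≡ 1 (mod 61).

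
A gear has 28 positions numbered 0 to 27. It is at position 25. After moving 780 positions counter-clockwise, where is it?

1

780 = 27·28 + 24, so 780 mod 28 = 24.
(25 − 24) mod 28 = 1.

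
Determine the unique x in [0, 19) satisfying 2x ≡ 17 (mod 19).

18

The inverse of 2 mod 19 is 10 (since 2·10 = 20 ≡ 1).
Multiplying both sides by 10: x ≡ 10·17 = 170 ≡ 18 (mod 19).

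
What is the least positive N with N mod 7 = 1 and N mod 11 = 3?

x ≡ 1 (mod 7) gives x ∈ {1, 8, 15, 22, 29, 36}.
The first of these with x mod 11 = 3 is 36.

36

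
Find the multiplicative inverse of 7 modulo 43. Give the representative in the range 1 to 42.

43 = 6·7 + 1
7 = 7·1 + 0
Back-substituting gives 7·37 ≡ 1 (mod 43).

37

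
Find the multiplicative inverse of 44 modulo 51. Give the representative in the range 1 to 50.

29

44·29 = 1276 = 25·51 + 1, so 44⁻¹ ≡ 29 (mod 51).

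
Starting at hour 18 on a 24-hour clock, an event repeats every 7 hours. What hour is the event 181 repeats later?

181·7 = 1267.
Dividing 1267 by 24 gives quotient 52 and remainder 19.
(18 + 19) mod 24 = 13.

13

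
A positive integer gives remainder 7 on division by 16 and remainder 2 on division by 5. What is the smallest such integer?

7

Since 5·13 ≡ 1 (mod 16), take x = 2 + 5·((7−2)·13 mod 16) = 2 + 5·1 = 7.
Check: 7 mod 16 = 7, 7 mod 5 = 2.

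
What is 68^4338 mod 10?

The units digit of 68^n cycles with period 4: 8, 4, 2, 6, …
4338 leaves remainder 2 on division by 4, so 68^4338 ends in 4.

4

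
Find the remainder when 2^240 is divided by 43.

4

By repeated squaring mod 43: 2^1≡2, 2^2≡4, 2^4≡16, 2^8≡41, 2^16≡4, 2^32≡16, 2^64≡41, 2^128≡4.
Since 240 = 16 + 32 + 64 + 128 in binary, 2^240 ≡ 4·16·41·4 ≡ 4 (mod 43).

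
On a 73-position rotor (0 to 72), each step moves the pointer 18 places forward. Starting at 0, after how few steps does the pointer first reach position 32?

18⁻¹ ≡ 69 (mod 73) because 18·69 = 1242 = 17·73 + 1.
Multiplying both sides by 69: x ≡ 69·32 = 2208 ≡ 18 (mod 73).

18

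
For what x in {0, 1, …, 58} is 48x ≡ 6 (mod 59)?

37

The inverse of 48 mod 59 is 16 (since 48·16 = 768 ≡ 1).
So x ≡ 16·6 = 96 ≡ 37 (mod 59).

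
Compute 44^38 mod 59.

17

Square-and-reduce mod 59: 44^1≡44, 44^2≡48, 44^4≡3, 44^8≡9, 44^16≡22, 44^32≡12.
38 = 2 + 4 + 32, so 44^38 ≡ 48·3·12 ≡ 17 (mod 59).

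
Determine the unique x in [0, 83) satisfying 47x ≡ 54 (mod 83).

The inverse of 47 mod 83 is 53 (since 47·53 = 2491 ≡ 1).
So x ≡ 53·54 = 2862 ≡ 40 (mod 83).

40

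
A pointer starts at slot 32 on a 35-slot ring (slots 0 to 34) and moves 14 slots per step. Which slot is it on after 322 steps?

25

322·14 = 4508.
4508 mod 35 = 28 (since 128·35 = 4480).
(32 + 28) mod 35 = 25.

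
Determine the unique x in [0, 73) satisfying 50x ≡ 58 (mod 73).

50⁻¹ ≡ 19 (mod 73) because 50·19 = 950 = 13·73 + 1.
So x ≡ 19·58 = 1102 ≡ 7 (mod 73).

7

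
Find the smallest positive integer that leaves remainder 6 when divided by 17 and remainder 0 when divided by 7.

x ≡ 0 (mod 7) gives x ∈ {0, 7, 14, 21, 28, 35, 42, 49, …}.
The first of these with x mod 17 = 6 is 91.

91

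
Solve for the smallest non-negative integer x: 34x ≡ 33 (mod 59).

27

The inverse of 34 mod 59 is 33 (since 34·33 = 1122 ≡ 1).
Multiplying both sides by 33: x ≡ 33·33 = 1089 ≡ 27 (mod 59).
Check: 34·27 = 918 = 15·59 + 33.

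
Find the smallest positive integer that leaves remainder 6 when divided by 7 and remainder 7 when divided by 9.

34

Since 9·4 ≡ 1 (mod 7), take x = 7 + 9·((6−7)·4 mod 7) = 7 + 9·3 = 34.
Check: 34 mod 7 = 6, 34 mod 9 = 7.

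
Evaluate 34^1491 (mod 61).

Square-and-reduce mod 61: 34^1≡34, 34^2≡58, 34^4≡9, 34^8≡20, 34^16≡34, 34^32≡58, 34^64≡9, 34^128≡20, 34^256≡34, 34^512≡58, 34^1024≡9.
Since 1491 = 1 + 2 + 16 + 64 + 128 + 256 + 1024 in binary, 34^1491 ≡ 34·58·34·9·20·34·9 ≡ 34 (mod 61).

34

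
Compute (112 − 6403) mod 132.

45

6403 − 48·132 = 67, so 6403 ≡ 67 (mod 132).
(112 − 67) mod 132 = 45.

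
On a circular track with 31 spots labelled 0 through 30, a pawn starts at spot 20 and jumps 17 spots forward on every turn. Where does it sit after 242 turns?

242·17 = 4114.
4114 mod 31 = 22 (since 132·31 = 4092).
(20 + 22) mod 31 = 11.

11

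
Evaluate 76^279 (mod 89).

Successive squares of 76 mod 89: 76^1≡76, 76^2≡80, 76^4≡81, 76^8≡64, 76^16≡2, 76^32≡4, 76^64≡16, 76^128≡78, 76^256≡32.
279 = 1 + 2 + 4 + 16 + 256, so 76^279 ≡ 76·80·81·2·32 ≡ 82 (mod 89).

82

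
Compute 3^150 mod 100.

Successive squares of 3 mod 100: 3^1≡3, 3^2≡9, 3^4≡81, 3^8≡61, 3^16≡21, 3^32≡41, 3^64≡81, 3^128≡61.
Since 150 = 2 + 4 + 16 + 128 in binary, 3^150 ≡ 9·81·21·61 ≡ 49 (mod 100).

49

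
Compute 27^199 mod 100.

63

By repeated squaring mod 100: 27^1≡27, 27^2≡29, 27^4≡41, 27^8≡81, 27^16≡61, 27^32≡21, 27^64≡41, 27^128≡81.
Since 199 = 1 + 2 + 4 + 64 + 128 in binary, 27^199 ≡ 27·29·41·41·81 ≡ 63 (mod 100).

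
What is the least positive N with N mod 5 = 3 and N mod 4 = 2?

x ≡ 2 (mod 4) gives x ∈ {2, 6, 10, 14, 18}.
The first of these with x mod 5 = 3 is 18.

18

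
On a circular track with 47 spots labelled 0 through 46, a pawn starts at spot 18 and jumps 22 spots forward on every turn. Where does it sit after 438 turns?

19

438·22 = 9636.
9636 = 205·47 + 1, so 9636 mod 47 = 1.
(18 + 1) mod 47 = 19.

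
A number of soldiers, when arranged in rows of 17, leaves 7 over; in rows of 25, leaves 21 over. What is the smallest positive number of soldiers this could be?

x ≡ 7 (mod 17) gives x ∈ {7, 24, 41, 58, 75, 92, 109, 126, …}.
The first of these with x mod 25 = 21 is 296.

296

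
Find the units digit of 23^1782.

Powers of 3 mod 10 repeat with period 4: 3, 9, 7, 1.
1782 mod 4 = 2, so the last digit matches 3^2 = 9.

9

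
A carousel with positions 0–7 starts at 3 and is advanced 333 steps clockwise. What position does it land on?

Dividing 333 by 8 gives quotient 41 and remainder 5.
(3 + 5) mod 8 = 0.

0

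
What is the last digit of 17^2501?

7

The units digit of 17^n cycles with period 4: 7, 9, 3, 1, …
2501 mod 4 = 1, so the last digit matches 7^1 = 7.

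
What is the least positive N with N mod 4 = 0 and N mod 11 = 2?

Since 11·3 ≡ 1 (mod 4), take x = 2 + 11·((0−2)·3 mod 4) = 2 + 11·2 = 24.
Check: 24 mod 4 = 0, 24 mod 11 = 2.

24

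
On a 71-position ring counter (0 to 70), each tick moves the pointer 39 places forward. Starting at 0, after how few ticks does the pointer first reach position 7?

The inverse of 39 mod 71 is 51 (since 39·51 = 1989 ≡ 1).
Multiplying both sides by 51: x ≡ 51·7 = 357 ≡ 2 (mod 71).

2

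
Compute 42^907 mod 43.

42

Successive squares of 42 mod 43: 42^1≡42, 42^2≡1, 42^4≡1, 42^8≡1, 42^16≡1, 42^32≡1, 42^64≡1, 42^128≡1, 42^256≡1, 42^512≡1.
907 = 1 + 2 + 8 + 128 + 256 + 512, so 42^907 ≡ 42·1·1·1·1·1 ≡ 42 (mod 43).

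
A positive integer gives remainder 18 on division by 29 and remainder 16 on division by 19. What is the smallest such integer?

x ≡ 16 (mod 19) gives x ∈ {16, 35, 54, 73, 92, 111, 130, 149, …}.
The first of these with x mod 29 = 18 is 453.

453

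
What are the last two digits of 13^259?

77

By repeated squaring mod 100: 13^1≡13, 13^2≡69, 13^4≡61, 13^8≡21, 13^16≡41, 13^32≡81, 13^64≡61, 13^128≡21, 13^256≡41.
Since 259 = 1 + 2 + 256 in binary, 13^259 ≡ 13·69·41 ≡ 77 (mod 100).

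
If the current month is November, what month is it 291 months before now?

August

291 − 24·12 = 3, so 291 ≡ 3 (mod 12).
November − 3 months → August.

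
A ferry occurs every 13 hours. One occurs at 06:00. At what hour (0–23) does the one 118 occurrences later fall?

118·13 = 1534.
1534 = 63·24 + 22, so 1534 mod 24 = 22.
(6 + 22) mod 24 = 4.

4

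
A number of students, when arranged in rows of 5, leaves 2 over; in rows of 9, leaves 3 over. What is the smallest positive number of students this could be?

x ≡ 2 (mod 5) gives x ∈ {2, 7, 12}.
The first of these with x mod 9 = 3 is 12.

12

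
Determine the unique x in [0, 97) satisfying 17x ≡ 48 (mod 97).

77

17⁻¹ ≡ 40 (mod 97) because 17·40 = 680 = 7·97 + 1.
Multiplying both sides by 40: x ≡ 40·48 = 1920 ≡ 77 (mod 97).
Check: 17·77 = 1309 = 13·97 + 48.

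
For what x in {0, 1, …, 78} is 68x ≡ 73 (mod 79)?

58

The inverse of 68 mod 79 is 43 (since 68·43 = 2924 ≡ 1).
Multiplying both sides by 43: x ≡ 43·73 = 3139 ≡ 58 (mod 79).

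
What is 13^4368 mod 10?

1

The units digit of 13^n cycles with period 4: 3, 9, 7, 1, …
4368 mod 4 = 0, so the last digit matches 3^4 = 1.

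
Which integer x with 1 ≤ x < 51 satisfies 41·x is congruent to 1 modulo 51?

41·5 = 205 = 4·51 + 1, so 41⁻¹ ≡ 5 (mod 51).

5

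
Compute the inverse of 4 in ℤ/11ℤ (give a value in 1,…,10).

3

4·3 = 12 = 1·11 + 1, so 4⁻¹ ≡ 3 (mod 11).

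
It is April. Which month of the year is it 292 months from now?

292 − 24·12 = 4, so 292 ≡ 4 (mod 12).
April + 4 months → August.

August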